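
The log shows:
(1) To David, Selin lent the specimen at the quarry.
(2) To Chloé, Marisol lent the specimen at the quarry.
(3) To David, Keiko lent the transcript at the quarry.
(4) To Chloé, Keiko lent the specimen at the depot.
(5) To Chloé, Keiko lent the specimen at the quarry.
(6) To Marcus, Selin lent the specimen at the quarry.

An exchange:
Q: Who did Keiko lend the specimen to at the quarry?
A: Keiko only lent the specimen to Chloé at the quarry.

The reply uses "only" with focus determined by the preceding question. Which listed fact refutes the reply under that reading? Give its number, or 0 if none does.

The question "Who did ... to ...?" targets the recipient, so in the reply the focus falls on "Chloé".
"Only" then excludes alternative recipients while the background — agent = Keiko, thing = the specimen, setting = at the quarry — is held fixed.
No fact keeps agent = Keiko, thing = the specimen, setting = at the quarry while changing the recipient; every other fact differs on something backgrounded. The reply stands.
(Fact (4) would refute a reading with focus on the setting — but that is not what the question asks.)

0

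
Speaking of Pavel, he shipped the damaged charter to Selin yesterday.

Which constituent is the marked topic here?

Pavel

The construction explicitly marks "Pavel" as what the sentence is about — the topic.
The remainder of the clause is the comment (what is said about the topic).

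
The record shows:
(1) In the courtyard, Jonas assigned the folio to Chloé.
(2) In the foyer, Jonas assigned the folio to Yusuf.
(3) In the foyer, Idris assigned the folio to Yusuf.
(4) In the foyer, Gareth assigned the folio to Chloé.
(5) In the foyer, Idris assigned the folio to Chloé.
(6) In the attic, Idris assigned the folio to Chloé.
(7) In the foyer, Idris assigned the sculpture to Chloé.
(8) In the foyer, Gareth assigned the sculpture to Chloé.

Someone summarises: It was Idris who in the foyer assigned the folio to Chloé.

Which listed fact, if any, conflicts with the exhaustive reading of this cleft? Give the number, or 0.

The cleft puts "Idris" in focus and presupposes the open proposition with same thing, recipient, setting (the folio / Chloé / in the foyer).
The exhaustive reading says no other agent fits that background.
But fact (4) also has same thing, recipient, setting (the folio / Chloé / in the foyer), with agent = Gareth — so the exhaustive reading fails.

4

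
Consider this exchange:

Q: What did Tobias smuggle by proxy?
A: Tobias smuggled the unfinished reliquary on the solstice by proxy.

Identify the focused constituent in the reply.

The wh-word "what" asks about the direct object.
In the answer, "Tobias" and "by proxy" are given — repeated from the question.
"on the solstice" is also new, but it specifies the time, which is not what the question asks about — so it is not the focus.
The constituent filling the direct object gap is "the unfinished reliquary"; that is the focus.

the unfinished reliquary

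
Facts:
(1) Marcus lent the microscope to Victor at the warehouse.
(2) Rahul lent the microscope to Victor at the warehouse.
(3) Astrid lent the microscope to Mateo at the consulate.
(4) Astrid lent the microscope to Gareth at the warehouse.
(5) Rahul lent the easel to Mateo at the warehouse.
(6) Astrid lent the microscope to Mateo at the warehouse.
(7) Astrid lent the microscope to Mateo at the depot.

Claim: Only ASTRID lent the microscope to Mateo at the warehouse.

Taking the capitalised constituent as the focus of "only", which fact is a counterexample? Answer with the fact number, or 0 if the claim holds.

The capitals mark "Astrid" as focus. So "only" rules out other agents, with the rest (the microscope as thing and Mateo as recipient and at the warehouse as setting) as background.
Every other fact changes something in the background, not just the agent. Nothing refutes the claim.

0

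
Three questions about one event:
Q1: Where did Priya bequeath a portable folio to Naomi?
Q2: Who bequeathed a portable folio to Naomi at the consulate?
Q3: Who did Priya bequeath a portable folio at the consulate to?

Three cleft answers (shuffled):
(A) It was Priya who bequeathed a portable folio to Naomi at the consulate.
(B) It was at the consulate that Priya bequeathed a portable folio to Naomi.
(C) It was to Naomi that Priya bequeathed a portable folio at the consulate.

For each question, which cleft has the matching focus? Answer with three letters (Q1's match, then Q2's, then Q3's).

BAC

Q1 asks about the location; cleft (B) focuses "at the consulate", which is the location — so Q1 → B.
Q2 asks about the subject (agent); cleft (A) focuses "Priya", which is the subject (agent) — so Q2 → A.
Q3 asks about the recipient; cleft (C) focuses "to Naomi", which is the recipient — so Q3 → C.
Mapping: Q1→B, Q2→A, Q3→C.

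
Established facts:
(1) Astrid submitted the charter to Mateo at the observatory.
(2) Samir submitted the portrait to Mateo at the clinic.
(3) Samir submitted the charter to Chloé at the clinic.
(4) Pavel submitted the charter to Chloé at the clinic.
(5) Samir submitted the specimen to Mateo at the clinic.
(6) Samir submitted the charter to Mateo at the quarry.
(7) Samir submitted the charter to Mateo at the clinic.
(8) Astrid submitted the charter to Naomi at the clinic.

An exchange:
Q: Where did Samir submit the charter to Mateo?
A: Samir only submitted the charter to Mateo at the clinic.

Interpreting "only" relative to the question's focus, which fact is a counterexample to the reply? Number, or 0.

6

The question "Where did ...?" targets the setting, so in the reply the focus falls on "at the clinic".
So "only" ranges over settings; the rest (Samir as agent and the charter as thing and Mateo as recipient) is presupposed.
Fact (6) keeps Samir as agent and the charter as thing and Mateo as recipient but has setting = at the quarry; that refutes the reply.
(Fact (3) would refute a reading with focus on the recipient — but that is not what the question asks.)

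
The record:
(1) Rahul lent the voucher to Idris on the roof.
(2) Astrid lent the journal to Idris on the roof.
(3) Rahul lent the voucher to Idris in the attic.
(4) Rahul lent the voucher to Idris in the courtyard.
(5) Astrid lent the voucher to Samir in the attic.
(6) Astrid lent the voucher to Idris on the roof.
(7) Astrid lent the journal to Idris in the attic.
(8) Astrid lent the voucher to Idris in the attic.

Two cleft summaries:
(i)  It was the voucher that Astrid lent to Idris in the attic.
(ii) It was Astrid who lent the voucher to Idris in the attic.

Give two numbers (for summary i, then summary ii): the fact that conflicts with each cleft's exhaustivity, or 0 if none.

7, 3

Summary (i) focuses "the voucher" (the thing); background same agent, recipient, setting (Astrid / Idris / in the attic). Fact (7) matches that background with thing = the journal — refutes (i).
Summary (ii) focuses "Astrid" (the agent); background same thing, recipient, setting (the voucher / Idris / in the attic). Fact (3) matches that background with agent = Rahul — refutes (ii).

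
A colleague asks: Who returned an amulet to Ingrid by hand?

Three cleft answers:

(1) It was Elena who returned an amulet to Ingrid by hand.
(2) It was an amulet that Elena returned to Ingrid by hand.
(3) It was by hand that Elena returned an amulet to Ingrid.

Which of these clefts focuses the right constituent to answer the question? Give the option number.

1

The question word "who" targets the subject (agent).
Option (1) clefts "Elena" — that matches what the question asks about.
Option (2) clefts "an amulet" — the direct object, not what was asked.
Option (3) clefts "by hand" — the manner, not what was asked.
So the congruent reply is (1).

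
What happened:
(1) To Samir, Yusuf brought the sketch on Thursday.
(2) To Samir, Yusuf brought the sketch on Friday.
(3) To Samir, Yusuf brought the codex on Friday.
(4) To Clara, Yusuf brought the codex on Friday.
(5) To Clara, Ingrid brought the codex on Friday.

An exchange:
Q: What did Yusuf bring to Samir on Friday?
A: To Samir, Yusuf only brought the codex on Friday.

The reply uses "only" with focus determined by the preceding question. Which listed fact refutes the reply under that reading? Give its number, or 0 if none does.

2

The question "What did ...?" targets the thing, so in the reply the focus falls on "the codex".
So "only" ranges over things; the rest (Yusuf as agent and Samir as recipient and on Friday as setting) is presupposed.
Fact (2) keeps Yusuf as agent and Samir as recipient and on Friday as setting but has thing = the sketch; that refutes the reply.
(Fact (4) would refute a reading with focus on the recipient — but that is not what the question asks.)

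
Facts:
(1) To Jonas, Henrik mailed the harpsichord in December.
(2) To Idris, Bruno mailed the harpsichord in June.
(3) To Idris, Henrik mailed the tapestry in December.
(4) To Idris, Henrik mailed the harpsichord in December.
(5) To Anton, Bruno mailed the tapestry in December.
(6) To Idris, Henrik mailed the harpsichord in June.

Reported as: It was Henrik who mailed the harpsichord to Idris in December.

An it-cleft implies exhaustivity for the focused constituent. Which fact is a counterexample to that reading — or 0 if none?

0

The cleft puts "Henrik" in focus and presupposes the open proposition with thing = the harpsichord, recipient = Idris, setting = in December.
The exhaustive reading says no other agent fits that background.
Every other fact differs from the presupposition on some backgrounded slot, so none challenges the exhaustivity.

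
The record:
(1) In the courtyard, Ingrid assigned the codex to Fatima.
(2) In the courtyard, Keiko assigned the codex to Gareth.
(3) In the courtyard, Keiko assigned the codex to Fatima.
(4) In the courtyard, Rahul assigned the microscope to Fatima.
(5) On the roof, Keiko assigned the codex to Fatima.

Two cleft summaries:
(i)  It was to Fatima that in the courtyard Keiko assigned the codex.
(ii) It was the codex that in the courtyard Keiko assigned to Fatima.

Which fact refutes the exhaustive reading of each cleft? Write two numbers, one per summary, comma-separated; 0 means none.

Summary (i) focuses "Fatima" (the recipient); background same agent, thing, setting (Keiko / the codex / in the courtyard). Fact (2) matches that background with recipient = Gareth — refutes (i).
Summary (ii) focuses "the codex" (the thing); background same agent, recipient, setting (Keiko / Fatima / in the courtyard). No fact matches that background with a different thing, so 0.

2, 0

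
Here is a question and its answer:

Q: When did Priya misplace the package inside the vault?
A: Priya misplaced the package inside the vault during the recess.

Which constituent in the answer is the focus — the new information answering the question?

The wh-word "when" asks about the time.
In the answer, "Priya", "the package" and "inside the vault" are given — repeated from the question.
The constituent filling the time gap is "during the recess"; that is the focus and would carry nuclear stress.

during the recess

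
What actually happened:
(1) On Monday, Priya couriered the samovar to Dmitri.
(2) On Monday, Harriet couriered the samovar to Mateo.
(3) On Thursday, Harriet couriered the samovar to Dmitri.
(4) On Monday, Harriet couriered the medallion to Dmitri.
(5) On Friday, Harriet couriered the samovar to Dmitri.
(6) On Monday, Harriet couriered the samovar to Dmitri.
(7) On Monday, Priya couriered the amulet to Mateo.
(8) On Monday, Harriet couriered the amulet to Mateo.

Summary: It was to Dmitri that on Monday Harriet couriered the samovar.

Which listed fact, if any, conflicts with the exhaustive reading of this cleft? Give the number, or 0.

Focus of the cleft: "Dmitri" (the recipient). Presupposed background: same agent, thing, setting (Harriet / the samovar / on Monday).
Exhaustivity: Dmitri is the only recipient satisfying that background.
But fact (2) also has same agent, thing, setting (Harriet / the samovar / on Monday), with recipient = Mateo — so the exhaustive reading fails.

2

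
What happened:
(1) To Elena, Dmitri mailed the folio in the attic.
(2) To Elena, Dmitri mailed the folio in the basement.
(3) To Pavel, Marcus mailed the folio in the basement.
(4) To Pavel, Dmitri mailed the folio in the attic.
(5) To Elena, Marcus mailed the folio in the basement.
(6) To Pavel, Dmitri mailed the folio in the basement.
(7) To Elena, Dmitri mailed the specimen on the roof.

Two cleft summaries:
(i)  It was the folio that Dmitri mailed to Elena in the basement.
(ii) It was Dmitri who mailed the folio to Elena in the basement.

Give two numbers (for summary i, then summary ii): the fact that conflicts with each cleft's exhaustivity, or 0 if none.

0, 5

(i): focus "the folio". No fact shares same agent, recipient, setting (Dmitri / Elena / in the basement) with a different thing. 0.
(ii): focus "Dmitri". Looking for same thing, recipient, setting (the folio / Elena / in the basement) with some other agent — fact (5) has Marcus there. Refuted.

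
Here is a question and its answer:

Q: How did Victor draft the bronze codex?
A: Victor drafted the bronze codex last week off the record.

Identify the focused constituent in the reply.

The wh-word "how" asks about the manner.
In the answer, "Victor" and "the bronze codex" are given — repeated from the question.
"last week" is also new, but it specifies the time, which is not what the question asks about — so it is not the focus.
The constituent filling the manner gap is "off the record"; that is the focus.

off the record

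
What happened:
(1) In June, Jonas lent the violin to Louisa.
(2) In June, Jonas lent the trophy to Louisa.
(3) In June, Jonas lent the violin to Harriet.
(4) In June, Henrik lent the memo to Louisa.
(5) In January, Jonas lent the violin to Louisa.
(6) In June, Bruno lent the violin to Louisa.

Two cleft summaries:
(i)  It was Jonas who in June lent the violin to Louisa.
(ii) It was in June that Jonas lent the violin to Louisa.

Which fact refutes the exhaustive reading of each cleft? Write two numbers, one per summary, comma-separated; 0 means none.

Summary (i) focuses "Jonas" (the agent); background thing = the violin, recipient = Louisa, setting = in June. Fact (6) matches that background with agent = Bruno — refutes (i).
Summary (ii) focuses "in June" (the setting); background agent = Jonas, thing = the violin, recipient = Louisa. Fact (5) matches that background with setting = in January — refutes (ii).

6, 5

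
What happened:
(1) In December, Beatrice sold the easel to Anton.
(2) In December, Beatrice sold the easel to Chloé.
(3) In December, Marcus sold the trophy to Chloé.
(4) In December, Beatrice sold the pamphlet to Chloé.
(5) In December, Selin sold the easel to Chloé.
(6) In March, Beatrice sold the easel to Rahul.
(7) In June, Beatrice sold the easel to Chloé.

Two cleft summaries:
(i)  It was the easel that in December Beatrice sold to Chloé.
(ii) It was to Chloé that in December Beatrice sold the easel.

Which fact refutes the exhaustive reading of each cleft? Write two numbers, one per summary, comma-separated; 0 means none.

4, 1

(i): focus "the easel". Looking for Beatrice as agent and Chloé as recipient and in December as setting with some other thing — fact (4) has the pamphlet there. Refuted.
(ii): focus "Chloé". Looking for Beatrice as agent and the easel as thing and in December as setting with some other recipient — fact (1) has Anton there. Refuted.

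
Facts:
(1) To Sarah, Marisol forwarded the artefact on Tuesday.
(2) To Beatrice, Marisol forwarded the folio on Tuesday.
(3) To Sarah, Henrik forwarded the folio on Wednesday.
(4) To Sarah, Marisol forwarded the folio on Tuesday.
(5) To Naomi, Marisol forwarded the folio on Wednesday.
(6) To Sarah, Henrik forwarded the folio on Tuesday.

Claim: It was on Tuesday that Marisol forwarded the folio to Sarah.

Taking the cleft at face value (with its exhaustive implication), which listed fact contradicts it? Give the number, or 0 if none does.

0

Focus of the cleft: "on Tuesday" (the setting). Presupposed background: agent = Marisol, thing = the folio, recipient = Sarah.
Exhaustivity: on Tuesday is the only setting satisfying that background.
No listed fact matches the background with a different setting. Exhaustivity holds.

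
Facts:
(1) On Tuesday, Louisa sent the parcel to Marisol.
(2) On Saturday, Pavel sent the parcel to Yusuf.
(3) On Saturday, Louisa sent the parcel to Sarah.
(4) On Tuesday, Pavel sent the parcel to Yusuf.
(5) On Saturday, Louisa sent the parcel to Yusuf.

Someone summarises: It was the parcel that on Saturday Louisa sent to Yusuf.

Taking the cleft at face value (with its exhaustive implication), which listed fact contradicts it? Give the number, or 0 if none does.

0

Focus of the cleft: "the parcel" (the thing). Presupposed background: same agent, recipient, setting (Louisa / Yusuf / on Saturday).
The exhaustive reading says no other thing fits that background.
Every other fact differs from the presupposition on some backgrounded slot, so none challenges the exhaustivity.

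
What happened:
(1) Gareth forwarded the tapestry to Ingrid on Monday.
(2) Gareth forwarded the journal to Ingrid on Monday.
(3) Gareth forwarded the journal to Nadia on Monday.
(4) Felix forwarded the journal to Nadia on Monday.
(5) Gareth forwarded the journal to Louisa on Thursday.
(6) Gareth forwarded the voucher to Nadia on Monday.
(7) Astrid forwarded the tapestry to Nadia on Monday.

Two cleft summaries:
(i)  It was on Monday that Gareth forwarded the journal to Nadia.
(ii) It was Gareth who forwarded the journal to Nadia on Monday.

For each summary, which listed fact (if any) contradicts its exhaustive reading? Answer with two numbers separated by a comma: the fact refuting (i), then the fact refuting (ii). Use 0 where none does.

0, 4

Summary (i) focuses "on Monday" (the setting); background same agent, thing, recipient (Gareth / the journal / Nadia). No fact matches that background with a different setting, so 0.
Summary (ii) focuses "Gareth" (the agent); background same thing, recipient, setting (the journal / Nadia / on Monday). Fact (4) matches that background with agent = Felix — refutes (ii).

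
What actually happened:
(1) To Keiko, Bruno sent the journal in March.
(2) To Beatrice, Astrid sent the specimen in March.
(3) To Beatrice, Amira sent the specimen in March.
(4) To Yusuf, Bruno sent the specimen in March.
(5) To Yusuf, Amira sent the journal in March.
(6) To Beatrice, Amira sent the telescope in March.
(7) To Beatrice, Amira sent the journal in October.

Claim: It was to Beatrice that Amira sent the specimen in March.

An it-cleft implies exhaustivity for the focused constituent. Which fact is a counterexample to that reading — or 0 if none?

0

The cleft puts "Beatrice" in focus and presupposes the open proposition with same agent, thing, setting (Amira / the specimen / in March).
Exhaustivity: Beatrice is the only recipient satisfying that background.
No listed fact matches the background with a different recipient. Exhaustivity holds.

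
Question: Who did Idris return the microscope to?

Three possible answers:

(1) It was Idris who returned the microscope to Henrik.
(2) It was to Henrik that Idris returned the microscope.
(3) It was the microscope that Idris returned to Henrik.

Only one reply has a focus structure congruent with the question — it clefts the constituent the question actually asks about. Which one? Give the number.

2

The question word "who" targets the recipient.
Option (1) clefts "Idris" — the subject (agent), not what was asked.
Option (2) clefts "to Henrik" — that matches what the question asks about.
Option (3) clefts "the microscope" — the direct object, not what was asked.
So the congruent reply is (2).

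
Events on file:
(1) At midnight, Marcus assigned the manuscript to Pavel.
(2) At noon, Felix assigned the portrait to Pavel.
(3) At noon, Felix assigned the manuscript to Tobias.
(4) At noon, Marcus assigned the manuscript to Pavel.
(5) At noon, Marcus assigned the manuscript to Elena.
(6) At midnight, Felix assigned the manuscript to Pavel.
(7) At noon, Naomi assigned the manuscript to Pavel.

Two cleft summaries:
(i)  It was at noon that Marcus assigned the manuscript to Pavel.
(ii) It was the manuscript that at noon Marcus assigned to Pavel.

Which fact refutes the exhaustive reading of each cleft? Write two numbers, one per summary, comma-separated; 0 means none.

Summary (i) focuses "at noon" (the setting); background agent = Marcus, thing = the manuscript, recipient = Pavel. Fact (1) matches that background with setting = at midnight — refutes (i).
Summary (ii) focuses "the manuscript" (the thing); background agent = Marcus, recipient = Pavel, setting = at noon. No fact matches that background with a different thing, so 0.

1, 0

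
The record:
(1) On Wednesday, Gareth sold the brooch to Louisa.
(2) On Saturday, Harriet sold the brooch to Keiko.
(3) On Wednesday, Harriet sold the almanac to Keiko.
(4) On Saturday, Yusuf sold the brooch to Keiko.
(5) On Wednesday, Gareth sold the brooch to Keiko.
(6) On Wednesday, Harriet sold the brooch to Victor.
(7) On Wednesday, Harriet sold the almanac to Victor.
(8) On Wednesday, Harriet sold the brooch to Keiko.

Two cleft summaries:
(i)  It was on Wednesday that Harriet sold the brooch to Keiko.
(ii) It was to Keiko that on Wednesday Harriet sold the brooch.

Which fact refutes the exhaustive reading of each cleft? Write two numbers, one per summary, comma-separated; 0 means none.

2, 6

(i): focus "on Wednesday". Looking for same agent, thing, recipient (Harriet / the brooch / Keiko) with some other setting — fact (2) has on Saturday there. Refuted.
(ii): focus "Keiko". Looking for same agent, thing, setting (Harriet / the brooch / on Wednesday) with some other recipient — fact (6) has Victor there. Refuted.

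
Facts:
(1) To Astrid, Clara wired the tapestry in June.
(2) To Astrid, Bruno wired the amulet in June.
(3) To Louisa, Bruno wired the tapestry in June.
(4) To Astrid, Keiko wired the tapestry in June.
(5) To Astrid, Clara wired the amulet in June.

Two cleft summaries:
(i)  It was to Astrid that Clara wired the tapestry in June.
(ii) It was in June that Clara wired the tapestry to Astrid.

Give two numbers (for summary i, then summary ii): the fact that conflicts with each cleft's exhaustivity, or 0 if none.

0, 0

(i): focus "Astrid". No fact shares Clara as agent and the tapestry as thing and in June as setting with a different recipient. 0.
(ii): focus "in June". No fact shares Clara as agent and the tapestry as thing and Astrid as recipient with a different setting. 0.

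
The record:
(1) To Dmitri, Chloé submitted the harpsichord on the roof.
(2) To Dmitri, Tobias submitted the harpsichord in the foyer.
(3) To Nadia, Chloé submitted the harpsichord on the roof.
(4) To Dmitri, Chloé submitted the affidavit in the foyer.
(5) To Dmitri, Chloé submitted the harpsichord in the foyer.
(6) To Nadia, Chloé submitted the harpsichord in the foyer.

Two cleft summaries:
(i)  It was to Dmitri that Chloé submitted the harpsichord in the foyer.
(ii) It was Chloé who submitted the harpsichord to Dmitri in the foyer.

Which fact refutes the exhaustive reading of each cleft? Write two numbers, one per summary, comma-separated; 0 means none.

Summary (i) focuses "Dmitri" (the recipient); background agent = Chloé, thing = the harpsichord, setting = in the foyer. Fact (6) matches that background with recipient = Nadia — refutes (i).
Summary (ii) focuses "Chloé" (the agent); background thing = the harpsichord, recipient = Dmitri, setting = in the foyer. Fact (2) matches that background with agent = Tobias — refutes (ii).

6, 2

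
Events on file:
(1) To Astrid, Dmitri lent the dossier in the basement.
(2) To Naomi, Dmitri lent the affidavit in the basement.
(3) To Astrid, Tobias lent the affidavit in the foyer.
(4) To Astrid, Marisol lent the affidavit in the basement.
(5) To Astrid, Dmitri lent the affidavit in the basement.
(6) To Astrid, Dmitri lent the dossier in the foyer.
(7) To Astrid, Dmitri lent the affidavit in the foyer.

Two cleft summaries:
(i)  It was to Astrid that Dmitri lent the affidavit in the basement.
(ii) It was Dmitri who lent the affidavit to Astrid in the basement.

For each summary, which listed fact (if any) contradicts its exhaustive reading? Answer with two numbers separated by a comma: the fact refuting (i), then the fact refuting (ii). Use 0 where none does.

2, 4

Summary (i) focuses "Astrid" (the recipient); background agent = Dmitri, thing = the affidavit, setting = in the basement. Fact (2) matches that background with recipient = Naomi — refutes (i).
Summary (ii) focuses "Dmitri" (the agent); background thing = the affidavit, recipient = Astrid, setting = in the basement. Fact (4) matches that background with agent = Marisol — refutes (ii).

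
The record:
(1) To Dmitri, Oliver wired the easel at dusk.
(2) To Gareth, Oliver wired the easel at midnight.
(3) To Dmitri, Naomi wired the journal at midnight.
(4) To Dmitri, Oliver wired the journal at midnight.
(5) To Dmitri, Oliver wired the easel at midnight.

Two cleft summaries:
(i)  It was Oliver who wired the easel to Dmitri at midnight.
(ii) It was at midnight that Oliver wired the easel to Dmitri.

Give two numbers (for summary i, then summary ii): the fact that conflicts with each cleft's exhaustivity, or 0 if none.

Summary (i) focuses "Oliver" (the agent); background the easel as thing and Dmitri as recipient and at midnight as setting. No fact matches that background with a different agent, so 0.
Summary (ii) focuses "at midnight" (the setting); background Oliver as agent and the easel as thing and Dmitri as recipient. Fact (1) matches that background with setting = at dusk — refutes (ii).

0, 1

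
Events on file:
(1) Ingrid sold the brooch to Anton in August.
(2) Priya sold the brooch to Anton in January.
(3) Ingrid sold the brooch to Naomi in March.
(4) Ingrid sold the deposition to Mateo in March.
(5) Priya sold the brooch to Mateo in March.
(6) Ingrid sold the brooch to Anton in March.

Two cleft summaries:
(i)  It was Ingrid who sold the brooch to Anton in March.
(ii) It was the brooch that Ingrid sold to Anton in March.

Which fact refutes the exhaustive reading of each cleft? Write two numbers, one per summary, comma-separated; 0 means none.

(i): focus "Ingrid". No fact shares the brooch as thing and Anton as recipient and in March as setting with a different agent. 0.
(ii): focus "the brooch". No fact shares Ingrid as agent and Anton as recipient and in March as setting with a different thing. 0.

0, 0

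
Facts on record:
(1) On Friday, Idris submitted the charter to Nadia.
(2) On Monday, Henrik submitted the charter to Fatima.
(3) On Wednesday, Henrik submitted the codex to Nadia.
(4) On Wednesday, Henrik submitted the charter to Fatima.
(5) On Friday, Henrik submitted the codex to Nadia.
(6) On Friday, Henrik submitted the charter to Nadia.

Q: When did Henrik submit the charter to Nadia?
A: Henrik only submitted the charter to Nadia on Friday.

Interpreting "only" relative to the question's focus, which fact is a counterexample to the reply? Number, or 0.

The question "When did ...?" targets the setting, so in the reply the focus falls on "on Friday".
"Only" then excludes alternative settings while the background — same agent, thing, recipient (Henrik / the charter / Nadia) — is held fixed.
No fact keeps same agent, thing, recipient (Henrik / the charter / Nadia) while changing the setting; every other fact differs on something backgrounded. The reply stands.
(Fact (5) would refute a reading with focus on the thing — but that is not what the question asks.)

0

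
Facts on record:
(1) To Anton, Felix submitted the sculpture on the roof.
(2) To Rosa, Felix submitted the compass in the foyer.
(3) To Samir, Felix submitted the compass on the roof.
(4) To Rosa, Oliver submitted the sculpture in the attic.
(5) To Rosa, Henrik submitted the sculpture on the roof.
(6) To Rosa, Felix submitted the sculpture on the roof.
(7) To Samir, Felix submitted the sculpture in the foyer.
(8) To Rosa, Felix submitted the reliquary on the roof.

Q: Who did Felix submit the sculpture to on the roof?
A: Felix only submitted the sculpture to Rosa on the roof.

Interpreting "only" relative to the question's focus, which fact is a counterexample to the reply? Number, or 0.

1

The question "Who did ... to ...?" targets the recipient, so in the reply the focus falls on "Rosa".
So "only" ranges over recipients; the rest (agent = Felix, thing = the sculpture, setting = on the roof) is presupposed.
Fact (1) keeps agent = Felix, thing = the sculpture, setting = on the roof but has recipient = Anton; that refutes the reply.
(Fact (8) would refute a reading with focus on the thing — but that is not what the question asks.)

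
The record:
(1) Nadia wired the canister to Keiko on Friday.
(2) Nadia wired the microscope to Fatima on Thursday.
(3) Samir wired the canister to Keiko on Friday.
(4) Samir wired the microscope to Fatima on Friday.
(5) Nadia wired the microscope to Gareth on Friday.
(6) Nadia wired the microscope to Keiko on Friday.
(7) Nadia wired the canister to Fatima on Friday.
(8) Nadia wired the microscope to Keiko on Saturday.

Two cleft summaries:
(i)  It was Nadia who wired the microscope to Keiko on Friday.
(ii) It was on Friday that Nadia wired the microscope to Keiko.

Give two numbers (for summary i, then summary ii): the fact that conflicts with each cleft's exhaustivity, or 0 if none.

(i): focus "Nadia". No fact shares the microscope as thing and Keiko as recipient and on Friday as setting with a different agent. 0.
(ii): focus "on Friday". Looking for Nadia as agent and the microscope as thing and Keiko as recipient with some other setting — fact (8) has on Saturday there. Refuted.

0, 8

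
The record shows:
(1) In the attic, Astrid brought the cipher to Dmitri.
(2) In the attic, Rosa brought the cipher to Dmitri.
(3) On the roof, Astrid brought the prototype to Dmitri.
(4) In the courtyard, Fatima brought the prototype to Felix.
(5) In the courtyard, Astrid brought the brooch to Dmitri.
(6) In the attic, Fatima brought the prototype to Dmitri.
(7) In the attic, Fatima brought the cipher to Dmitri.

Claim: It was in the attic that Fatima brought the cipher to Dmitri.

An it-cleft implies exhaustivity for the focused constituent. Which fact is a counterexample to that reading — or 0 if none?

0

Focus of the cleft: "in the attic" (the setting). Presupposed background: Fatima as agent and the cipher as thing and Dmitri as recipient.
Exhaustivity: in the attic is the only setting satisfying that background.
No listed fact matches the background with a different setting. Exhaustivity holds.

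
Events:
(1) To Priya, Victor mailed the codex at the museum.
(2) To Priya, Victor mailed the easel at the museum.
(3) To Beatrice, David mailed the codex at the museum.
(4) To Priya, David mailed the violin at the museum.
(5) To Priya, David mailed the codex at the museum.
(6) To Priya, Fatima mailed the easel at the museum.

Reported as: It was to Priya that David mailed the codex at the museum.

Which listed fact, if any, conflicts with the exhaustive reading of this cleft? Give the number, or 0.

Focus of the cleft: "Priya" (the recipient). Presupposed background: same agent, thing, setting (David / the codex / at the museum).
The exhaustive reading says no other recipient fits that background.
But fact (3) also has same agent, thing, setting (David / the codex / at the museum), with recipient = Beatrice — so the exhaustive reading fails.

3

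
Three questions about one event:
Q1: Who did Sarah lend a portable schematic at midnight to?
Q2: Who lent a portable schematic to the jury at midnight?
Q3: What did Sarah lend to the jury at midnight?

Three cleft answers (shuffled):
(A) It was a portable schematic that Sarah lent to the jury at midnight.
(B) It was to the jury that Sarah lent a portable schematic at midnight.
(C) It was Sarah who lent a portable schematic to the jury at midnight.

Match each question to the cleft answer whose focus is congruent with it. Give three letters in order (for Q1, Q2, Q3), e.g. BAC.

BCA

Q1 asks about the recipient; cleft (B) focuses "to the jury", which is the recipient — so Q1 → B.
Q2 asks about the subject (agent); cleft (C) focuses "Sarah", which is the subject (agent) — so Q2 → C.
Q3 asks about the direct object; cleft (A) focuses "a portable schematic", which is the direct object — so Q3 → A.
Mapping: Q1→B, Q2→C, Q3→A.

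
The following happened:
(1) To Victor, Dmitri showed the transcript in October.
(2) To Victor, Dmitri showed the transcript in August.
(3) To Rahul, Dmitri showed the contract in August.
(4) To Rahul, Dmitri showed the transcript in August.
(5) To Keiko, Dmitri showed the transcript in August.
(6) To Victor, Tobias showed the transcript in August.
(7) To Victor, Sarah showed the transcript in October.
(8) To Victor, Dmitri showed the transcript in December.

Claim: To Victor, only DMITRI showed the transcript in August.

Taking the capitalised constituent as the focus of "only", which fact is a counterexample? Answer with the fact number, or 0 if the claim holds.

The capitals mark "Dmitri" as focus. So "only" rules out other agents, with the rest (thing = the transcript, recipient = Victor, setting = in August) as background.
Fact (6) shares the background but differs in agent (Tobias) — a counterexample.

6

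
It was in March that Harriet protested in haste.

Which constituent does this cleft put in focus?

In an it-cleft "It was X that/who ...", the clefted constituent X is the focus; the that/who-clause expresses the presupposed open proposition.
Here the focus is "in March". The backgrounded (presupposed) material includes "Harriet" and "in haste".

in March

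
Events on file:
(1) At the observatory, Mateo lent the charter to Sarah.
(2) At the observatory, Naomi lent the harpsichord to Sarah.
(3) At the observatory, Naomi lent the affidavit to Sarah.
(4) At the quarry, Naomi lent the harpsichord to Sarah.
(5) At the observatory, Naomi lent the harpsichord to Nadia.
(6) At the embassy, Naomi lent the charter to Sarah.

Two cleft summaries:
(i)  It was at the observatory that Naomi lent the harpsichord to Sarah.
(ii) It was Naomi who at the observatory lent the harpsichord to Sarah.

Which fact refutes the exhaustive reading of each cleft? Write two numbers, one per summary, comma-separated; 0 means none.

4, 0

(i): focus "at the observatory". Looking for Naomi as agent and the harpsichord as thing and Sarah as recipient with some other setting — fact (4) has at the quarry there. Refuted.
(ii): focus "Naomi". No fact shares the harpsichord as thing and Sarah as recipient and at the observatory as setting with a different agent. 0.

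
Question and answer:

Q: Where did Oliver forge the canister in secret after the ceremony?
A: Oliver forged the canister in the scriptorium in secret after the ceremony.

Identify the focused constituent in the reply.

in the scriptorium

The wh-word "where" asks about the location.
In the answer, "Oliver", "the canister", "after the ceremony" and "in secret" are given — repeated from the question.
The constituent filling the location gap is "in the scriptorium"; that is the focus and would carry nuclear stress.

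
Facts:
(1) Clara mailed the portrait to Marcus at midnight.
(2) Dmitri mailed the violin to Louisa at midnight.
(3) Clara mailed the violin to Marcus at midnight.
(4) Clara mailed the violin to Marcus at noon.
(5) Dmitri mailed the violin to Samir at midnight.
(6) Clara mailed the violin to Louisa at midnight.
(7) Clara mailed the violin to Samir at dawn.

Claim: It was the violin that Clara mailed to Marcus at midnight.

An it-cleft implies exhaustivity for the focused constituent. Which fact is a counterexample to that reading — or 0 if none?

1

The cleft puts "the violin" in focus and presupposes the open proposition with same agent, recipient, setting (Clara / Marcus / at midnight).
The exhaustive reading says no other thing fits that background.
But fact (1) also has same agent, recipient, setting (Clara / Marcus / at midnight), with thing = the portrait — so the exhaustive reading fails.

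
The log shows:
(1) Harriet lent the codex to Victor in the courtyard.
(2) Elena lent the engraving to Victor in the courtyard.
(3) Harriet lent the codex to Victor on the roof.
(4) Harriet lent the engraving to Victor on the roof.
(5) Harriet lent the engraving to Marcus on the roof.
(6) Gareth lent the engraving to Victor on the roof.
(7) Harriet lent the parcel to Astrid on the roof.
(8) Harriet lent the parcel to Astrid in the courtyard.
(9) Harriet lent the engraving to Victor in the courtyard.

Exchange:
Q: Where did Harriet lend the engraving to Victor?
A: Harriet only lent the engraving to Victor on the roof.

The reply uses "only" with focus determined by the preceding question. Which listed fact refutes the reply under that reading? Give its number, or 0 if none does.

9

The question "Where did ...?" targets the setting, so in the reply the focus falls on "on the roof".
So "only" ranges over settings; the rest (Harriet as agent and the engraving as thing and Victor as recipient) is presupposed.
Fact (9) shares the background with a different setting (in the courtyard) — counterexample.
(Fact (5) would refute a reading with focus on the recipient — but that is not what the question asks.)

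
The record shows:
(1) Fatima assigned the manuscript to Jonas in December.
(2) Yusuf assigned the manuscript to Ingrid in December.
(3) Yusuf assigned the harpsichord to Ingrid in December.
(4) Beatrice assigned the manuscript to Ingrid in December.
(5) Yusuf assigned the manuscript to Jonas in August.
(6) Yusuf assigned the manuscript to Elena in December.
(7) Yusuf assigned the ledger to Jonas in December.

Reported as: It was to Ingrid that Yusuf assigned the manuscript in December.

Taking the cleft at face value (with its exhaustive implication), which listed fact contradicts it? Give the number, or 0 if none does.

The cleft puts "Ingrid" in focus and presupposes the open proposition with agent = Yusuf, thing = the manuscript, setting = in December.
The exhaustive reading says no other recipient fits that background.
But fact (6) also has agent = Yusuf, thing = the manuscript, setting = in December, with recipient = Elena — so the exhaustive reading fails.

6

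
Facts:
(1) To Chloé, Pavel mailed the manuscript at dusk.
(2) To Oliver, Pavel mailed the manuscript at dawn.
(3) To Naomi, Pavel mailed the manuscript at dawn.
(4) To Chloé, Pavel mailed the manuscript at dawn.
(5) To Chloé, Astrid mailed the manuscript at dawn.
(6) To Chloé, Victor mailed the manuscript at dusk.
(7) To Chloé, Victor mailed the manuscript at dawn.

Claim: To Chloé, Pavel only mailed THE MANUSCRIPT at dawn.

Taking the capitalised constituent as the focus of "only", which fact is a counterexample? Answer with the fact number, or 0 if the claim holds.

0

Focus (in capitals) is "the manuscript" — the thing. "Only" excludes alternative things while holding fixed agent = Pavel, recipient = Chloé, setting = at dawn.
Every other fact changes something in the background, not just the thing. Nothing refutes the claim.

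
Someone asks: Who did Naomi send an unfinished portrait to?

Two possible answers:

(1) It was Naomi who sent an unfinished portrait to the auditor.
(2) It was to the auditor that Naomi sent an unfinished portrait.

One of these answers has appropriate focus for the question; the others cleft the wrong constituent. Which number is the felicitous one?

The question word "who" targets the recipient.
Option (1) clefts "Naomi" — the subject (agent), not what was asked.
Option (2) clefts "to the auditor" — that matches what the question asks about.
So the congruent reply is (2).

2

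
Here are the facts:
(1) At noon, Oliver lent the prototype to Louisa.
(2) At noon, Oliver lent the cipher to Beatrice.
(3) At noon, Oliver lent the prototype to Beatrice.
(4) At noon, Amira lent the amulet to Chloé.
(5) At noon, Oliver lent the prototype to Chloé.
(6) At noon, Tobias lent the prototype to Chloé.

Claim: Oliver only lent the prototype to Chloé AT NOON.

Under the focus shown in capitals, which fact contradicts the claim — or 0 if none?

Focus (in capitals) is "at noon" — the setting. "Only" excludes alternative settings while holding fixed same agent, thing, recipient (Oliver / the prototype / Chloé).
No fact matches same agent, thing, recipient (Oliver / the prototype / Chloé) with a different setting — every other fact differs on at least one backgrounded slot. So no fact refutes it.

0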